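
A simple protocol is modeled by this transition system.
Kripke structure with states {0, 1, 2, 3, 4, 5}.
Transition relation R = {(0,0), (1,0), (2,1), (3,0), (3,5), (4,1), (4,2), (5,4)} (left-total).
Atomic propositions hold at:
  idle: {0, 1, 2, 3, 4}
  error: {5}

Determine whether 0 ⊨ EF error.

No

EF error: least fixpoint, start Z0 = {5}, add states with some successor in Z. Z1 = {3, 5}; fixed.
Sat(EF error) = {3, 5}
0 ∉ Sat(EF error) = {3, 5}, so the formula does not hold at 0.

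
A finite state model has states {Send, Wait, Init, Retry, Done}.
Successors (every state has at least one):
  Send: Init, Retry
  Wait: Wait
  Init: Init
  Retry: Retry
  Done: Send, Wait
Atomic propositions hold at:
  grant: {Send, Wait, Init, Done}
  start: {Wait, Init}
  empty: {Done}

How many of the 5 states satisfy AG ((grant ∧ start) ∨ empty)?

Sat(grant ∧ start) = {Wait, Init}
Sat((grant ∧ start) ∨ empty) = {Wait, Init, Done}
AG ((grant ∧ start) ∨ empty): greatest fixpoint, start Z0 = {Wait, Init, Done}, keep only states in Sat with every successor in Z. Z1 = {Wait, Init}; fixed.
Sat(AG ((grant ∧ start) ∨ empty)) = {Wait, Init}
|Sat(AG ((grant ∧ start) ∨ empty))| = |{Wait, Init}| = 2.

2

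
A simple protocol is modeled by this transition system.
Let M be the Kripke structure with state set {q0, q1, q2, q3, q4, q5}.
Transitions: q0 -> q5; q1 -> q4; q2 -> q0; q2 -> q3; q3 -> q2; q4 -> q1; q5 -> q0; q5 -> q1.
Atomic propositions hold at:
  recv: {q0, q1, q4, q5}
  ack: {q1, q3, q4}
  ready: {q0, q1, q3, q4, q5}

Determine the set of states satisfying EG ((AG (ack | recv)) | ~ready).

{q0, q1, q2, q4, q5}

Sat(ack | recv) = {q0, q1, q3, q4, q5}
AG (ack | recv): greatest fixpoint, start Z0 = {q0, q1, q3, q4, q5}, keep only states in Sat with every successor in Z. Z1 = {q0, q1, q4, q5}; fixed.
Sat(AG (ack | recv)) = {q0, q1, q4, q5}
Sat(~ready) = {q2}
Sat((AG (ack | recv)) | ~ready) = {q0, q1, q2, q4, q5}
EG ((AG (ack | recv)) | ~ready): greatest fixpoint, start Z0 = {q0, q1, q2, q4, q5}, keep only states in Sat with some successor in Z. Already a fixed point.
Sat(EG ((AG (ack | recv)) | ~ready)) = {q0, q1, q2, q4, q5}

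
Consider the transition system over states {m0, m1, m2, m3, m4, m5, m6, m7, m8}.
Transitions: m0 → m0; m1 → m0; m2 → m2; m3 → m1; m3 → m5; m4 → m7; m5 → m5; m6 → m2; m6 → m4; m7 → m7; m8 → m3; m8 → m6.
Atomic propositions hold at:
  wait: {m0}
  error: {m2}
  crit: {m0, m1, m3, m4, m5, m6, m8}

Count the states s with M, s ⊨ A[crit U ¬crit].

4

Sat(¬crit) = {m2, m7}
A[crit U ¬crit]: least fixpoint, start Z0 = Sat(¬crit) = {m2, m7}, add states in Sat(crit) with every successor in Z. Z1 = {m2, m4, m7}; Z2 = {m2, m4, m6, m7}; fixed.
Sat(A[crit U ¬crit]) = {m2, m4, m6, m7}
|Sat(A[crit U ¬crit])| = |{m2, m4, m6, m7}| = 4.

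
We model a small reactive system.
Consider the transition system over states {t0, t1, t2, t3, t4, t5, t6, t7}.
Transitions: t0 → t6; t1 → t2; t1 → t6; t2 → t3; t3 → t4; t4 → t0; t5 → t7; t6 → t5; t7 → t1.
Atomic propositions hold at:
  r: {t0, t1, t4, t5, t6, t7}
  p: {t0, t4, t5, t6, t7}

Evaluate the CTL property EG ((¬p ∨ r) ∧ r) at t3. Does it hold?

Sat(¬p) = {t1, t2, t3}
Sat(¬p ∨ r) = {t0, t1, t2, t3, t4, t5, t6, t7}
Sat((¬p ∨ r) ∧ r) = {t0, t1, t4, t5, t6, t7}
EG ((¬p ∨ r) ∧ r): greatest fixpoint, start Z0 = {t0, t1, t4, t5, t6, t7}, keep only states in Sat with some successor in Z. Already a fixed point.
Sat(EG ((¬p ∨ r) ∧ r)) = {t0, t1, t4, t5, t6, t7}
t3 ∉ Sat(EG ((¬p ∨ r) ∧ r)) = {t0, t1, t4, t5, t6, t7}, so the formula does not hold at t3.

No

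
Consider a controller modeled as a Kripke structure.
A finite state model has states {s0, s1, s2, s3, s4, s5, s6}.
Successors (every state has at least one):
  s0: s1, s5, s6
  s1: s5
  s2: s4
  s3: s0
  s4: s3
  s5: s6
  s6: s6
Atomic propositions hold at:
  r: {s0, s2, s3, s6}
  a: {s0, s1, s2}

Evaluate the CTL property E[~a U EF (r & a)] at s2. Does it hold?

Yes

Sat(~a) = {s3, s4, s5, s6}
Sat(r & a) = {s0, s2}
EF (r & a): least fixpoint, start Z0 = {s0, s2}, add states with some successor in Z. Z1 = {s0, s2, s3}; Z2 = {s0, s2, s3, s4}; fixed.
Sat(EF (r & a)) = {s0, s2, s3, s4}
E[~a U EF (r & a)]: least fixpoint, start Z0 = Sat(EF (r & a)) = {s0, s2, s3, s4}, add states in Sat(~a) with some successor in Z. Already a fixed point.
Sat(E[~a U EF (r & a)]) = {s0, s2, s3, s4}
s2 ∈ Sat(E[~a U EF (r & a)]) = {s0, s2, s3, s4}, so the formula holds at s2.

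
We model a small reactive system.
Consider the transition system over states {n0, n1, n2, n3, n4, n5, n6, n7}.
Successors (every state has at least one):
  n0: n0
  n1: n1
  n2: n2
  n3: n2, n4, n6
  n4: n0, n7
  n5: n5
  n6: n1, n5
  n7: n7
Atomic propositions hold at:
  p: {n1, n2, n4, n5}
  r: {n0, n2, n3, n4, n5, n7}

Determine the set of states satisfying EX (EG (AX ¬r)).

Sat(¬r) = {n1, n6}
Sat(AX ¬r) = {s : every successor in {n1, n6}} = {n1}
EG (AX ¬r): greatest fixpoint, start Z0 = {n1}, keep only states in Sat with some successor in Z. Already a fixed point.
Sat(EG (AX ¬r)) = {n1}
Sat(EX (EG (AX ¬r))) = {s : some successor in {n1}} = {n1, n6}

{n1, n6}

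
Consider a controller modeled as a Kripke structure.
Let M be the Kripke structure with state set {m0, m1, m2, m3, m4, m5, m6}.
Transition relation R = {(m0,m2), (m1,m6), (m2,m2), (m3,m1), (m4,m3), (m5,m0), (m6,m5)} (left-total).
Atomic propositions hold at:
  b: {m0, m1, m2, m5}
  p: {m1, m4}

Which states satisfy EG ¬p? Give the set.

{m0, m2, m5, m6}

Sat(¬p) = {m0, m2, m3, m5, m6}
EG ¬p: greatest fixpoint, start Z0 = {m0, m2, m3, m5, m6}, keep only states in Sat with some successor in Z. Z1 = {m0, m2, m5, m6}; fixed.
Sat(EG ¬p) = {m0, m2, m5, m6}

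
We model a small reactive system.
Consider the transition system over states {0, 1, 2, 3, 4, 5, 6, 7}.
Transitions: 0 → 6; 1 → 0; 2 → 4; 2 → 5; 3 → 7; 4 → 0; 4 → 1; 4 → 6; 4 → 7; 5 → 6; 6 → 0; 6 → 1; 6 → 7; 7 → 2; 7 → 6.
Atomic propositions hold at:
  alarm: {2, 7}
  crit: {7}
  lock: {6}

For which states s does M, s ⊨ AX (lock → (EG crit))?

EG crit: greatest fixpoint, start Z0 = {7}, keep only states in Sat with some successor in Z. Z1 = ∅; fixed.
Sat(EG crit) = ∅
Sat(lock → (EG crit)) = {0, 1, 2, 3, 4, 5, 7}
Sat(AX (lock → (EG crit))) = {s : every successor in {0, 1, 2, 3, 4, 5, 7}} = {1, 2, 3, 6}

{1, 2, 3, 6}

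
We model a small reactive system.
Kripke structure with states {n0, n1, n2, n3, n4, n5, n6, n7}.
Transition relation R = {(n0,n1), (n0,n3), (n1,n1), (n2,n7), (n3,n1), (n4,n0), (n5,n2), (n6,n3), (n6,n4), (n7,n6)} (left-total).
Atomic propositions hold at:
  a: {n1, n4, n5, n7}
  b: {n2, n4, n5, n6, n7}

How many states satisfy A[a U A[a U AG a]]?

AG a: greatest fixpoint, start Z0 = {n1, n4, n5, n7}, keep only states in Sat with every successor in Z. Z1 = {n1}; fixed.
Sat(AG a) = {n1}
A[a U AG a]: least fixpoint, start Z0 = Sat(AG a) = {n1}, add states in Sat(a) with every successor in Z. Already a fixed point.
Sat(A[a U AG a]) = {n1}
A[a U A[a U AG a]]: least fixpoint, start Z0 = Sat(A[a U AG a]) = {n1}, add states in Sat(a) with every successor in Z. Already a fixed point.
Sat(A[a U A[a U AG a]]) = {n1}
|Sat(A[a U A[a U AG a]])| = |{n1}| = 1.

1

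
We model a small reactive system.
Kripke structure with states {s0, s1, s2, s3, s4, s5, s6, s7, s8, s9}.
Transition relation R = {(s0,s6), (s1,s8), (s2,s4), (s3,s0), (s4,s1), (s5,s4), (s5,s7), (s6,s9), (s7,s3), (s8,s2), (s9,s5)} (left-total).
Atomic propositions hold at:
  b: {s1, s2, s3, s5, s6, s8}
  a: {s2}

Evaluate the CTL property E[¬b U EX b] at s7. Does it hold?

Sat(¬b) = {s0, s4, s7, s9}
Sat(EX b) = {s : some successor in {s1, s2, s3, s5, s6, s8}} = {s0, s1, s4, s7, s8, s9}
E[¬b U EX b]: least fixpoint, start Z0 = Sat(EX b) = {s0, s1, s4, s7, s8, s9}, add states in Sat(¬b) with some successor in Z. Already a fixed point.
Sat(E[¬b U EX b]) = {s0, s1, s4, s7, s8, s9}
s7 ∈ Sat(E[¬b U EX b]) = {s0, s1, s4, s7, s8, s9}, so the formula holds at s7.

Yes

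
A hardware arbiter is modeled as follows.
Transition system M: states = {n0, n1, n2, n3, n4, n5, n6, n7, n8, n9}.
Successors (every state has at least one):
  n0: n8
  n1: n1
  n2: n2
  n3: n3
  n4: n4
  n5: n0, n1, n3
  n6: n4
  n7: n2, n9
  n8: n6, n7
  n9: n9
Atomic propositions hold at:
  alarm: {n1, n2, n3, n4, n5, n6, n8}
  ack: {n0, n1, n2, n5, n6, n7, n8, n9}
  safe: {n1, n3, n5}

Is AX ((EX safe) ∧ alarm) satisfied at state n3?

Yes

Sat(EX safe) = {s : some successor in {n1, n3, n5}} = {n1, n3, n5}
Sat((EX safe) ∧ alarm) = {n1, n3, n5}
Sat(AX ((EX safe) ∧ alarm)) = {s : every successor in {n1, n3, n5}} = {n1, n3}
n3 ∈ Sat(AX ((EX safe) ∧ alarm)) = {n1, n3}, so the formula holds at n3.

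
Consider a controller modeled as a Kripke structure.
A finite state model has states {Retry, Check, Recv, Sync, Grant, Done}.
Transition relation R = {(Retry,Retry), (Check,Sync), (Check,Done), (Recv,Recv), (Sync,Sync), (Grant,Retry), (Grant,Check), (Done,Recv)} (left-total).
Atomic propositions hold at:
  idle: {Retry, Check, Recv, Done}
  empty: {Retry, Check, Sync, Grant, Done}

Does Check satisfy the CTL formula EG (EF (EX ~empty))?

Sat(~empty) = {Recv}
Sat(EX ~empty) = {s : some successor in {Recv}} = {Recv, Done}
EF (EX ~empty): least fixpoint, start Z0 = {Recv, Done}, add states with some successor in Z. Z1 = {Check, Recv, Done}; Z2 = {Check, Recv, Grant, Done}; fixed.
Sat(EF (EX ~empty)) = {Check, Recv, Grant, Done}
EG (EF (EX ~empty)): greatest fixpoint, start Z0 = {Check, Recv, Grant, Done}, keep only states in Sat with some successor in Z. Already a fixed point.
Sat(EG (EF (EX ~empty))) = {Check, Recv, Grant, Done}
Check ∈ Sat(EG (EF (EX ~empty))) = {Check, Recv, Grant, Done}, so the formula holds at Check.

Yes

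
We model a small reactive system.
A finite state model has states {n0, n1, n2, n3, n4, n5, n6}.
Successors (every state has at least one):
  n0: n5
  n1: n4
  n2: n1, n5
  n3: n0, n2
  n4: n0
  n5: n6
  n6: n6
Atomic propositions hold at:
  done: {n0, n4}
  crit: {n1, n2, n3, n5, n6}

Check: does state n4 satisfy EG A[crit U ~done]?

Sat(~done) = {n1, n2, n3, n5, n6}
A[crit U ~done]: least fixpoint, start Z0 = Sat(~done) = {n1, n2, n3, n5, n6}, add states in Sat(crit) with every successor in Z. Already a fixed point.
Sat(A[crit U ~done]) = {n1, n2, n3, n5, n6}
EG A[crit U ~done]: greatest fixpoint, start Z0 = {n1, n2, n3, n5, n6}, keep only states in Sat with some successor in Z. Z1 = {n2, n3, n5, n6}; fixed.
Sat(EG A[crit U ~done]) = {n2, n3, n5, n6}
n4 ∉ Sat(EG A[crit U ~done]) = {n2, n3, n5, n6}, so the formula does not hold at n4.

No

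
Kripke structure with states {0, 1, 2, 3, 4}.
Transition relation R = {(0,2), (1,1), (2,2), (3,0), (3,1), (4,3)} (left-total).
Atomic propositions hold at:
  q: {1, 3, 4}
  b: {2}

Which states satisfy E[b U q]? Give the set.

E[b U q]: least fixpoint, start Z0 = Sat(q) = {1, 3, 4}, add states in Sat(b) with some successor in Z. Already a fixed point.
Sat(E[b U q]) = {1, 3, 4}

{1, 3, 4}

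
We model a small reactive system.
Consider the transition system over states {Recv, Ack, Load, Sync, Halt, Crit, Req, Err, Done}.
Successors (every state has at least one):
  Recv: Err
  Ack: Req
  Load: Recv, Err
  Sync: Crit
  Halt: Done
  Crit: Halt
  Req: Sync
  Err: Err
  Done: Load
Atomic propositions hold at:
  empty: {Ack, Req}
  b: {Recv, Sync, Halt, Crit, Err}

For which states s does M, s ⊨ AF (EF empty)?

{Ack, Req}

EF empty: least fixpoint, start Z0 = {Ack, Req}, add states with some successor in Z. Already a fixed point.
Sat(EF empty) = {Ack, Req}
AF (EF empty): least fixpoint, start Z0 = {Ack, Req}, add states with every successor in Z. Already a fixed point.
Sat(AF (EF empty)) = {Ack, Req}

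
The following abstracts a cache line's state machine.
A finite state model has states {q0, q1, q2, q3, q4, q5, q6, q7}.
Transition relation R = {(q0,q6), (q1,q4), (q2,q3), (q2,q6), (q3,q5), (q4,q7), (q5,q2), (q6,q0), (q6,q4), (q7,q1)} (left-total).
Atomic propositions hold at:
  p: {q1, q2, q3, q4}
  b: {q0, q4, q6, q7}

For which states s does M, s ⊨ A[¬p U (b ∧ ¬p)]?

Sat(¬p) = {q0, q5, q6, q7}
Sat(b ∧ ¬p) = {q0, q6, q7}
A[¬p U (b ∧ ¬p)]: least fixpoint, start Z0 = Sat((b ∧ ¬p)) = {q0, q6, q7}, add states in Sat(¬p) with every successor in Z. Already a fixed point.
Sat(A[¬p U (b ∧ ¬p)]) = {q0, q6, q7}

{q0, q6, q7}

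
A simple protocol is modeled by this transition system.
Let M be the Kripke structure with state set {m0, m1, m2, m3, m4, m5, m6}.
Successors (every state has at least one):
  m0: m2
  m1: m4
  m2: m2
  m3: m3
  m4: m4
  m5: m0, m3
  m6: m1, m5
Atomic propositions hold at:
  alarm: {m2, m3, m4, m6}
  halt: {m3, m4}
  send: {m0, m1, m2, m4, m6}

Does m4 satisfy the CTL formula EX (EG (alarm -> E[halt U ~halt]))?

Sat(~halt) = {m0, m1, m2, m5, m6}
E[halt U ~halt]: least fixpoint, start Z0 = Sat(~halt) = {m0, m1, m2, m5, m6}, add states in Sat(halt) with some successor in Z. Already a fixed point.
Sat(E[halt U ~halt]) = {m0, m1, m2, m5, m6}
Sat(alarm -> E[halt U ~halt]) = {m0, m1, m2, m5, m6}
EG (alarm -> E[halt U ~halt]): greatest fixpoint, start Z0 = {m0, m1, m2, m5, m6}, keep only states in Sat with some successor in Z. Z1 = {m0, m2, m5, m6}; fixed.
Sat(EG (alarm -> E[halt U ~halt])) = {m0, m2, m5, m6}
Sat(EX (EG (alarm -> E[halt U ~halt]))) = {s : some successor in {m0, m2, m5, m6}} = {m0, m2, m5, m6}
m4 ∉ Sat(EX (EG (alarm -> E[halt U ~halt]))) = {m0, m2, m5, m6}, so the formula does not hold at m4.

No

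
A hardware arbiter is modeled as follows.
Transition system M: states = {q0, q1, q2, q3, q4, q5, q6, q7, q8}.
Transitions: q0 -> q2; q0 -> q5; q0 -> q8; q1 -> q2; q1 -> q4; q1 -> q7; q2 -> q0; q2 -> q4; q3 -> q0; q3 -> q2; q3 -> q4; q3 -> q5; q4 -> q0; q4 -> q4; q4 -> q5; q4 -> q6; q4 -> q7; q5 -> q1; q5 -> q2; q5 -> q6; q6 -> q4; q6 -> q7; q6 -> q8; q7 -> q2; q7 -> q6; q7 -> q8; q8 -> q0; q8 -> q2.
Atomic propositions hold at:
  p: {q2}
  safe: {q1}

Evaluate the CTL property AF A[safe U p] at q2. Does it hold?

Yes

A[safe U p]: least fixpoint, start Z0 = Sat(p) = {q2}, add states in Sat(safe) with every successor in Z. Already a fixed point.
Sat(A[safe U p]) = {q2}
AF A[safe U p]: least fixpoint, start Z0 = {q2}, add states with every successor in Z. Already a fixed point.
Sat(AF A[safe U p]) = {q2}
q2 ∈ Sat(AF A[safe U p]) = {q2}, so the formula holds at q2.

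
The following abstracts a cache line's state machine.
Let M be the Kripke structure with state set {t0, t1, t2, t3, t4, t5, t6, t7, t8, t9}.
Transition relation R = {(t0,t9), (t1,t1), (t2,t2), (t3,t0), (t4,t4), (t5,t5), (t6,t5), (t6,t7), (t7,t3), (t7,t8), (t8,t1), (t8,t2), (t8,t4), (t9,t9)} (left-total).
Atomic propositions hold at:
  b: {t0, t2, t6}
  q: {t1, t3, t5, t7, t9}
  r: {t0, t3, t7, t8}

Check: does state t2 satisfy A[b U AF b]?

AF b: least fixpoint, start Z0 = {t0, t2, t6}, add states with every successor in Z. Z1 = {t0, t2, t3, t6}; fixed.
Sat(AF b) = {t0, t2, t3, t6}
A[b U AF b]: least fixpoint, start Z0 = Sat(AF b) = {t0, t2, t3, t6}, add states in Sat(b) with every successor in Z. Already a fixed point.
Sat(A[b U AF b]) = {t0, t2, t3, t6}
t2 ∈ Sat(A[b U AF b]) = {t0, t2, t3, t6}, so the formula holds at t2.

Yes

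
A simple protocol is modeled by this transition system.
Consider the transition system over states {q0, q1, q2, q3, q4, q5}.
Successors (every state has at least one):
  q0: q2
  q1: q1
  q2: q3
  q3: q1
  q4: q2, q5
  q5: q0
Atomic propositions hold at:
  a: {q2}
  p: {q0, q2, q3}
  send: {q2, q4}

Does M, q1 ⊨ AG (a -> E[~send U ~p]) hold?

Yes

Sat(~send) = {q0, q1, q3, q5}
Sat(~p) = {q1, q4, q5}
E[~send U ~p]: least fixpoint, start Z0 = Sat(~p) = {q1, q4, q5}, add states in Sat(~send) with some successor in Z. Z1 = {q1, q3, q4, q5}; fixed.
Sat(E[~send U ~p]) = {q1, q3, q4, q5}
Sat(a -> E[~send U ~p]) = {q0, q1, q3, q4, q5}
AG (a -> E[~send U ~p]): greatest fixpoint, start Z0 = {q0, q1, q3, q4, q5}, keep only states in Sat with every successor in Z. Z1 = {q1, q3, q5}; Z2 = {q1, q3}; fixed.
Sat(AG (a -> E[~send U ~p])) = {q1, q3}
q1 ∈ Sat(AG (a -> E[~send U ~p])) = {q1, q3}, so the formula holds at q1.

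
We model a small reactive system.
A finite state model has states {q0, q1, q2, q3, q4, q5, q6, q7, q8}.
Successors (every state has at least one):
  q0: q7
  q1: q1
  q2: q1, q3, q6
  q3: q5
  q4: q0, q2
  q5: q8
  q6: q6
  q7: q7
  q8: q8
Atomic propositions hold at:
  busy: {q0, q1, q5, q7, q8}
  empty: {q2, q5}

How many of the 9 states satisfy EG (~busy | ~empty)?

Sat(~busy) = {q2, q3, q4, q6}
Sat(~empty) = {q0, q1, q3, q4, q6, q7, q8}
Sat(~busy | ~empty) = {q0, q1, q2, q3, q4, q6, q7, q8}
EG (~busy | ~empty): greatest fixpoint, start Z0 = {q0, q1, q2, q3, q4, q6, q7, q8}, keep only states in Sat with some successor in Z. Z1 = {q0, q1, q2, q4, q6, q7, q8}; fixed.
Sat(EG (~busy | ~empty)) = {q0, q1, q2, q4, q6, q7, q8}
|Sat(EG (~busy | ~empty))| = |{q0, q1, q2, q4, q6, q7, q8}| = 7.

7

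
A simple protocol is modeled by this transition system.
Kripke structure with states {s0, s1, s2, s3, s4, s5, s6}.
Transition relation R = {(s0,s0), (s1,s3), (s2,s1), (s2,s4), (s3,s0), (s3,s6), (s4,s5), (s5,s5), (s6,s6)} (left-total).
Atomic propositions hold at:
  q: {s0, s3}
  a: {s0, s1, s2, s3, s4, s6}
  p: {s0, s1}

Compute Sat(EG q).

EG q: greatest fixpoint, start Z0 = {s0, s3}, keep only states in Sat with some successor in Z. Already a fixed point.
Sat(EG q) = {s0, s3}

{s0, s3}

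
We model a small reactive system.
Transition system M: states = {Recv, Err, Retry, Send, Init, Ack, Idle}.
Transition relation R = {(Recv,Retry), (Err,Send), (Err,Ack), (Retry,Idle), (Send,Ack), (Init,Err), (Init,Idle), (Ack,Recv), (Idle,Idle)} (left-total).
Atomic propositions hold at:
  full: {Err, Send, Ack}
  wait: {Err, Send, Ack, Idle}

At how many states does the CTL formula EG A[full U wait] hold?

A[full U wait]: least fixpoint, start Z0 = Sat(wait) = {Err, Send, Ack, Idle}, add states in Sat(full) with every successor in Z. Already a fixed point.
Sat(A[full U wait]) = {Err, Send, Ack, Idle}
EG A[full U wait]: greatest fixpoint, start Z0 = {Err, Send, Ack, Idle}, keep only states in Sat with some successor in Z. Z1 = {Err, Send, Idle}; Z2 = {Err, Idle}; Z3 = {Idle}; fixed.
Sat(EG A[full U wait]) = {Idle}
|Sat(EG A[full U wait])| = |{Idle}| = 1.

1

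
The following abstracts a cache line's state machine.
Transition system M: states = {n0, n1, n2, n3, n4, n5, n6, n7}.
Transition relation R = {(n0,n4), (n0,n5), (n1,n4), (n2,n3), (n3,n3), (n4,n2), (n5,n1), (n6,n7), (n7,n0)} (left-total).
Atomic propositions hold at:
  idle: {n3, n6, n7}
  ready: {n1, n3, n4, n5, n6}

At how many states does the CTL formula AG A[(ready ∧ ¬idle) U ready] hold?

Sat(¬idle) = {n0, n1, n2, n4, n5}
Sat(ready ∧ ¬idle) = {n1, n4, n5}
A[(ready ∧ ¬idle) U ready]: least fixpoint, start Z0 = Sat(ready) = {n1, n3, n4, n5, n6}, add states in Sat(ready ∧ ¬idle) with every successor in Z. Already a fixed point.
Sat(A[(ready ∧ ¬idle) U ready]) = {n1, n3, n4, n5, n6}
AG A[(ready ∧ ¬idle) U ready]: greatest fixpoint, start Z0 = {n1, n3, n4, n5, n6}, keep only states in Sat with every successor in Z. Z1 = {n1, n3, n5}; Z2 = {n3, n5}; Z3 = {n3}; fixed.
Sat(AG A[(ready ∧ ¬idle) U ready]) = {n3}
|Sat(AG A[(ready ∧ ¬idle) U ready])| = |{n3}| = 1.

1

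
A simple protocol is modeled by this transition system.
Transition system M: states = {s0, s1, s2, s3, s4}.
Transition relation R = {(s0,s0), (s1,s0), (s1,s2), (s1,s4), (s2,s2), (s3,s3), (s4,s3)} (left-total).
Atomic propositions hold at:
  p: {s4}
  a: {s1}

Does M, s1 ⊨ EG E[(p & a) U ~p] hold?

Yes

Sat(p & a) = ∅
Sat(~p) = {s0, s1, s2, s3}
E[(p & a) U ~p]: least fixpoint, start Z0 = Sat(~p) = {s0, s1, s2, s3}, add states in Sat(p & a) with some successor in Z. Already a fixed point.
Sat(E[(p & a) U ~p]) = {s0, s1, s2, s3}
EG E[(p & a) U ~p]: greatest fixpoint, start Z0 = {s0, s1, s2, s3}, keep only states in Sat with some successor in Z. Already a fixed point.
Sat(EG E[(p & a) U ~p]) = {s0, s1, s2, s3}
s1 ∈ Sat(EG E[(p & a) U ~p]) = {s0, s1, s2, s3}, so the formula holds at s1.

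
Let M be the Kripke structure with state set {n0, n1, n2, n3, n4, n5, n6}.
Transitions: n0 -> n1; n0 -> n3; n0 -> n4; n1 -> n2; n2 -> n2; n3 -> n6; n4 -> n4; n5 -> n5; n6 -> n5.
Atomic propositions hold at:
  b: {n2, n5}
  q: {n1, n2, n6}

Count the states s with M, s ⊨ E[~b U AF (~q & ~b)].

Sat(~b) = {n0, n1, n3, n4, n6}
Sat(~q) = {n0, n3, n4, n5}
Sat(~q & ~b) = {n0, n3, n4}
AF (~q & ~b): least fixpoint, start Z0 = {n0, n3, n4}, add states with every successor in Z. Already a fixed point.
Sat(AF (~q & ~b)) = {n0, n3, n4}
E[~b U AF (~q & ~b)]: least fixpoint, start Z0 = Sat(AF (~q & ~b)) = {n0, n3, n4}, add states in Sat(~b) with some successor in Z. Already a fixed point.
Sat(E[~b U AF (~q & ~b)]) = {n0, n3, n4}
|Sat(E[~b U AF (~q & ~b)])| = |{n0, n3, n4}| = 3.

3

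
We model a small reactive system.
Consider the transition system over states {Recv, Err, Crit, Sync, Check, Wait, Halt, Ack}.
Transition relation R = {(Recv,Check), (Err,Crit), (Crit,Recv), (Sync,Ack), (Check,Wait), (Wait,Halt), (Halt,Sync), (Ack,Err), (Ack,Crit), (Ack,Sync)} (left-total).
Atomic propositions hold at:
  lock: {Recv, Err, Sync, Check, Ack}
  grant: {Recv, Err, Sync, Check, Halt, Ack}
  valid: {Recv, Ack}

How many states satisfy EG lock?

2

EG lock: greatest fixpoint, start Z0 = {Recv, Err, Sync, Check, Ack}, keep only states in Sat with some successor in Z. Z1 = {Recv, Sync, Ack}; Z2 = {Sync, Ack}; fixed.
Sat(EG lock) = {Sync, Ack}
|Sat(EG lock)| = |{Sync, Ack}| = 2.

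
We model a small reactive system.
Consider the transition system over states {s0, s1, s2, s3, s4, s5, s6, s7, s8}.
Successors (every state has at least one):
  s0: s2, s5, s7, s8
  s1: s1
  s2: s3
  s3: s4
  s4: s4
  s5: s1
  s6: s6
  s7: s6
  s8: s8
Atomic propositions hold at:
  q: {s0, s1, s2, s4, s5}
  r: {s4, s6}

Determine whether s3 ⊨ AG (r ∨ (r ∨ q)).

Sat(r ∨ q) = {s0, s1, s2, s4, s5, s6}
Sat(r ∨ (r ∨ q)) = {s0, s1, s2, s4, s5, s6}
AG (r ∨ (r ∨ q)): greatest fixpoint, start Z0 = {s0, s1, s2, s4, s5, s6}, keep only states in Sat with every successor in Z. Z1 = {s1, s4, s5, s6}; fixed.
Sat(AG (r ∨ (r ∨ q))) = {s1, s4, s5, s6}
s3 ∉ Sat(AG (r ∨ (r ∨ q))) = {s1, s4, s5, s6}, so the formula does not hold at s3.

No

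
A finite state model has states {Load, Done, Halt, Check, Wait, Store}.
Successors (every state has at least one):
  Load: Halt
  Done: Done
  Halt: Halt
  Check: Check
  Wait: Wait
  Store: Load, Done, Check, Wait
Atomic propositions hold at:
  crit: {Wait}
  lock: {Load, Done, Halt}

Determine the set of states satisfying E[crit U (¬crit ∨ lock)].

Sat(¬crit) = {Load, Done, Halt, Check, Store}
Sat(¬crit ∨ lock) = {Load, Done, Halt, Check, Store}
E[crit U (¬crit ∨ lock)]: least fixpoint, start Z0 = Sat((¬crit ∨ lock)) = {Load, Done, Halt, Check, Store}, add states in Sat(crit) with some successor in Z. Already a fixed point.
Sat(E[crit U (¬crit ∨ lock)]) = {Load, Done, Halt, Check, Store}

{Load, Done, Halt, Check, Store}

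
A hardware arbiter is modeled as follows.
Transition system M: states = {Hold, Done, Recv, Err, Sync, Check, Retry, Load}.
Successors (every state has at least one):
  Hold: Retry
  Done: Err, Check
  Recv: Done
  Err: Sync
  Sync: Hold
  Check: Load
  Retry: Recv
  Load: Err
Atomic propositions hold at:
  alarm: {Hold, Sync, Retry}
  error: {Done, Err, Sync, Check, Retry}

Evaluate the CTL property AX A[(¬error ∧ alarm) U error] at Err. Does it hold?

Yes

Sat(¬error) = {Hold, Recv, Load}
Sat(¬error ∧ alarm) = {Hold}
A[(¬error ∧ alarm) U error]: least fixpoint, start Z0 = Sat(error) = {Done, Err, Sync, Check, Retry}, add states in Sat(¬error ∧ alarm) with every successor in Z. Z1 = {Hold, Done, Err, Sync, Check, Retry}; fixed.
Sat(A[(¬error ∧ alarm) U error]) = {Hold, Done, Err, Sync, Check, Retry}
Sat(AX A[(¬error ∧ alarm) U error]) = {s : every successor in {Hold, Done, Err, Sync, Check, Retry}} = {Hold, Done, Recv, Err, Sync, Load}
Err ∈ Sat(AX A[(¬error ∧ alarm) U error]) = {Hold, Done, Recv, Err, Sync, Load}, so the formula holds at Err.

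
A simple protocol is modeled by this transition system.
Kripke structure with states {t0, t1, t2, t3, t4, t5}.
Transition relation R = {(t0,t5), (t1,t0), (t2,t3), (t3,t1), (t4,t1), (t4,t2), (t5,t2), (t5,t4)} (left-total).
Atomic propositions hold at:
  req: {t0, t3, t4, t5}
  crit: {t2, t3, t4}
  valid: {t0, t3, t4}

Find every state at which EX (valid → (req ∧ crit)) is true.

Sat(req ∧ crit) = {t3, t4}
Sat(valid → (req ∧ crit)) = {t1, t2, t3, t4, t5}
Sat(EX (valid → (req ∧ crit))) = {s : some successor in {t1, t2, t3, t4, t5}} = {t0, t2, t3, t4, t5}

{t0, t2, t3, t4, t5}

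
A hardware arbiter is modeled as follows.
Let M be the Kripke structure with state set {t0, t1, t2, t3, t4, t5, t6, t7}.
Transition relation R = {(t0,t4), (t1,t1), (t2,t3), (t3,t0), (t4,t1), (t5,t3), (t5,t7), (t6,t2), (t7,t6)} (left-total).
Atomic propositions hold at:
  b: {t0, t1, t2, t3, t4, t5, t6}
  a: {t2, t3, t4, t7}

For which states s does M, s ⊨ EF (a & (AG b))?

{t0, t2, t3, t4, t5, t6, t7}

AG b: greatest fixpoint, start Z0 = {t0, t1, t2, t3, t4, t5, t6}, keep only states in Sat with every successor in Z. Z1 = {t0, t1, t2, t3, t4, t6}; fixed.
Sat(AG b) = {t0, t1, t2, t3, t4, t6}
Sat(a & (AG b)) = {t2, t3, t4}
EF (a & (AG b)): least fixpoint, start Z0 = {t2, t3, t4}, add states with some successor in Z. Z1 = {t0, t2, t3, t4, t5, t6}; Z2 = {t0, t2, t3, t4, t5, t6, t7}; fixed.
Sat(EF (a & (AG b))) = {t0, t2, t3, t4, t5, t6, t7}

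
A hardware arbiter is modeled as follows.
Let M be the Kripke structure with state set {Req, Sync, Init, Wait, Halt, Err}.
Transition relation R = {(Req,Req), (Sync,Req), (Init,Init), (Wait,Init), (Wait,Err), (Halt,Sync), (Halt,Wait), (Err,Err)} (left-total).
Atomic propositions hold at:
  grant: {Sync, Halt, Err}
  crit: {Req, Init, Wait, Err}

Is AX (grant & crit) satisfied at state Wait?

Sat(grant & crit) = {Err}
Sat(AX (grant & crit)) = {s : every successor in {Err}} = {Err}
Wait ∉ Sat(AX (grant & crit)) = {Err}, so the formula does not hold at Wait.

No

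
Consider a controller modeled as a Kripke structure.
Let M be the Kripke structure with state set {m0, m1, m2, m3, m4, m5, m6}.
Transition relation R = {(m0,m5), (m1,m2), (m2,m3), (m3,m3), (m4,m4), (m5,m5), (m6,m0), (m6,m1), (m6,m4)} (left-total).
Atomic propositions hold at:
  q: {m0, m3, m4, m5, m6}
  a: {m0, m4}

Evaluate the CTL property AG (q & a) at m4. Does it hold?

Sat(q & a) = {m0, m4}
AG (q & a): greatest fixpoint, start Z0 = {m0, m4}, keep only states in Sat with every successor in Z. Z1 = {m4}; fixed.
Sat(AG (q & a)) = {m4}
m4 ∈ Sat(AG (q & a)) = {m4}, so the formula holds at m4.

Yes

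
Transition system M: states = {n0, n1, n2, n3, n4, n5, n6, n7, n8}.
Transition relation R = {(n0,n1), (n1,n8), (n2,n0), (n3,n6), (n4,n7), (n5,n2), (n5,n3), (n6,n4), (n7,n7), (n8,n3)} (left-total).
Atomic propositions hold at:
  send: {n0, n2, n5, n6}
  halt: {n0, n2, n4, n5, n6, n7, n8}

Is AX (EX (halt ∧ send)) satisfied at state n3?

No

Sat(halt ∧ send) = {n0, n2, n5, n6}
Sat(EX (halt ∧ send)) = {s : some successor in {n0, n2, n5, n6}} = {n2, n3, n5}
Sat(AX (EX (halt ∧ send))) = {s : every successor in {n2, n3, n5}} = {n5, n8}
n3 ∉ Sat(AX (EX (halt ∧ send))) = {n5, n8}, so the formula does not hold at n3.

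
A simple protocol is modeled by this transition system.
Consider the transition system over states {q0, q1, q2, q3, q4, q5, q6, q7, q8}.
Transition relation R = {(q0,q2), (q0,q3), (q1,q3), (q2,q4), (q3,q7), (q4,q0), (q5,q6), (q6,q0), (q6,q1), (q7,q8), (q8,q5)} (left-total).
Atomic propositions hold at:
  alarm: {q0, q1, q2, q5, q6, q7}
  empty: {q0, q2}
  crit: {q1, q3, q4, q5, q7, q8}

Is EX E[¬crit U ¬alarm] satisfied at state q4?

Yes

Sat(¬crit) = {q0, q2, q6}
Sat(¬alarm) = {q3, q4, q8}
E[¬crit U ¬alarm]: least fixpoint, start Z0 = Sat(¬alarm) = {q3, q4, q8}, add states in Sat(¬crit) with some successor in Z. Z1 = {q0, q2, q3, q4, q8}; Z2 = {q0, q2, q3, q4, q6, q8}; fixed.
Sat(E[¬crit U ¬alarm]) = {q0, q2, q3, q4, q6, q8}
Sat(EX E[¬crit U ¬alarm]) = {s : some successor in {q0, q2, q3, q4, q6, q8}} = {q0, q1, q2, q4, q5, q6, q7}
q4 ∈ Sat(EX E[¬crit U ¬alarm]) = {q0, q1, q2, q4, q5, q6, q7}, so the formula holds at q4.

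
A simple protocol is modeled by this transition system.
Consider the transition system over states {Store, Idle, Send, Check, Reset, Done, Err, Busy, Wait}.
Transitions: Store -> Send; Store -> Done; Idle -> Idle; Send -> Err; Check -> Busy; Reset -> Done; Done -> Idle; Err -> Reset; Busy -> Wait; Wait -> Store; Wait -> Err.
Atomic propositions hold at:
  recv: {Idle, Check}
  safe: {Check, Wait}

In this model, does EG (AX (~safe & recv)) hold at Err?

No

Sat(~safe) = {Store, Idle, Send, Reset, Done, Err, Busy}
Sat(~safe & recv) = {Idle}
Sat(AX (~safe & recv)) = {s : every successor in {Idle}} = {Idle, Done}
EG (AX (~safe & recv)): greatest fixpoint, start Z0 = {Idle, Done}, keep only states in Sat with some successor in Z. Already a fixed point.
Sat(EG (AX (~safe & recv))) = {Idle, Done}
Err ∉ Sat(EG (AX (~safe & recv))) = {Idle, Done}, so the formula does not hold at Err.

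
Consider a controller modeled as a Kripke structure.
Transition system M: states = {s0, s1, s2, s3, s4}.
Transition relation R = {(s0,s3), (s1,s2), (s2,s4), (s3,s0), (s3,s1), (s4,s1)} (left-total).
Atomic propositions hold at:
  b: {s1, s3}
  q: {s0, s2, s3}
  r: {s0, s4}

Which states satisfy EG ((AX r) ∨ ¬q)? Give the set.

Sat(AX r) = {s : every successor in {s0, s4}} = {s2}
Sat(¬q) = {s1, s4}
Sat((AX r) ∨ ¬q) = {s1, s2, s4}
EG ((AX r) ∨ ¬q): greatest fixpoint, start Z0 = {s1, s2, s4}, keep only states in Sat with some successor in Z. Already a fixed point.
Sat(EG ((AX r) ∨ ¬q)) = {s1, s2, s4}

{s1, s2, s4}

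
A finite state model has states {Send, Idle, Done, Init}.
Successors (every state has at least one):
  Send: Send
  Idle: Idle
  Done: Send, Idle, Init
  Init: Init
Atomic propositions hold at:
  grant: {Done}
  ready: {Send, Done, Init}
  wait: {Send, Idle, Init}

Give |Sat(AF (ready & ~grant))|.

Sat(~grant) = {Send, Idle, Init}
Sat(ready & ~grant) = {Send, Init}
AF (ready & ~grant): least fixpoint, start Z0 = {Send, Init}, add states with every successor in Z. Already a fixed point.
Sat(AF (ready & ~grant)) = {Send, Init}
|Sat(AF (ready & ~grant))| = |{Send, Init}| = 2.

2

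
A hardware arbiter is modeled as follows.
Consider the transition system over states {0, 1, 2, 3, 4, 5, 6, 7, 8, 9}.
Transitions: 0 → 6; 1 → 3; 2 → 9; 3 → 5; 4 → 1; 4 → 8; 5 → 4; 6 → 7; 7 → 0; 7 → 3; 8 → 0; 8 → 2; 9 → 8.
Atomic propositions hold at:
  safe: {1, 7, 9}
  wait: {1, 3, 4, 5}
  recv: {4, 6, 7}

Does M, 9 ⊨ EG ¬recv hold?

Sat(¬recv) = {0, 1, 2, 3, 5, 8, 9}
EG ¬recv: greatest fixpoint, start Z0 = {0, 1, 2, 3, 5, 8, 9}, keep only states in Sat with some successor in Z. Z1 = {1, 2, 3, 8, 9}; Z2 = {1, 2, 8, 9}; Z3 = {2, 8, 9}; fixed.
Sat(EG ¬recv) = {2, 8, 9}
9 ∈ Sat(EG ¬recv) = {2, 8, 9}, so the formula holds at 9.

Yes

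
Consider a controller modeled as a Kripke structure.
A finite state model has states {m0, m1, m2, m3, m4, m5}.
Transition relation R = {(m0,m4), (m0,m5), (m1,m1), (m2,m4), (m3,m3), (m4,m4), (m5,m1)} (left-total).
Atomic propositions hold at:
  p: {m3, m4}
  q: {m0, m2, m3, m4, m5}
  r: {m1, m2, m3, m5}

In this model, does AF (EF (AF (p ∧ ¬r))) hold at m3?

Sat(¬r) = {m0, m4}
Sat(p ∧ ¬r) = {m4}
AF (p ∧ ¬r): least fixpoint, start Z0 = {m4}, add states with every successor in Z. Z1 = {m2, m4}; fixed.
Sat(AF (p ∧ ¬r)) = {m2, m4}
EF (AF (p ∧ ¬r)): least fixpoint, start Z0 = {m2, m4}, add states with some successor in Z. Z1 = {m0, m2, m4}; fixed.
Sat(EF (AF (p ∧ ¬r))) = {m0, m2, m4}
AF (EF (AF (p ∧ ¬r))): least fixpoint, start Z0 = {m0, m2, m4}, add states with every successor in Z. Already a fixed point.
Sat(AF (EF (AF (p ∧ ¬r)))) = {m0, m2, m4}
m3 ∉ Sat(AF (EF (AF (p ∧ ¬r)))) = {m0, m2, m4}, so the formula does not hold at m3.

No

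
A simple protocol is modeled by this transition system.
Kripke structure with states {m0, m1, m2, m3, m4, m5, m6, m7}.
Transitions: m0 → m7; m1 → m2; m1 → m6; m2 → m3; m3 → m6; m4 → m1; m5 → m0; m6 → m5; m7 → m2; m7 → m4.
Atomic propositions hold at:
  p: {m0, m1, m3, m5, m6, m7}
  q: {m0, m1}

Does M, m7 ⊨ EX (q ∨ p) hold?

No

Sat(q ∨ p) = {m0, m1, m3, m5, m6, m7}
Sat(EX (q ∨ p)) = {s : some successor in {m0, m1, m3, m5, m6, m7}} = {m0, m1, m2, m3, m4, m5, m6}
m7 ∉ Sat(EX (q ∨ p)) = {m0, m1, m2, m3, m4, m5, m6}, so the formula does not hold at m7.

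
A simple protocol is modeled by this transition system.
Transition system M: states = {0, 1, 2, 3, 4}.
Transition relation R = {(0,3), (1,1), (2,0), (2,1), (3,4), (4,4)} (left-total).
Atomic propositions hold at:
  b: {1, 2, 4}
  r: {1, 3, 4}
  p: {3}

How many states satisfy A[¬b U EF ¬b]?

Sat(¬b) = {0, 3}
EF ¬b: least fixpoint, start Z0 = {0, 3}, add states with some successor in Z. Z1 = {0, 2, 3}; fixed.
Sat(EF ¬b) = {0, 2, 3}
A[¬b U EF ¬b]: least fixpoint, start Z0 = Sat(EF ¬b) = {0, 2, 3}, add states in Sat(¬b) with every successor in Z. Already a fixed point.
Sat(A[¬b U EF ¬b]) = {0, 2, 3}
|Sat(A[¬b U EF ¬b])| = |{0, 2, 3}| = 3.

3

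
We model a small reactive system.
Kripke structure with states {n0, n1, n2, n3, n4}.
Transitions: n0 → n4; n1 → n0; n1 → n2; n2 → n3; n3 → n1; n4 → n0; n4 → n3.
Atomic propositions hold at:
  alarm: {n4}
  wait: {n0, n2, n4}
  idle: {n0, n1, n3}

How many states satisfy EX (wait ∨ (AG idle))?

AG idle: greatest fixpoint, start Z0 = {n0, n1, n3}, keep only states in Sat with every successor in Z. Z1 = {n3}; Z2 = ∅; fixed.
Sat(AG idle) = ∅
Sat(wait ∨ (AG idle)) = {n0, n2, n4}
Sat(EX (wait ∨ (AG idle))) = {s : some successor in {n0, n2, n4}} = {n0, n1, n4}
|Sat(EX (wait ∨ (AG idle)))| = |{n0, n1, n4}| = 3.

3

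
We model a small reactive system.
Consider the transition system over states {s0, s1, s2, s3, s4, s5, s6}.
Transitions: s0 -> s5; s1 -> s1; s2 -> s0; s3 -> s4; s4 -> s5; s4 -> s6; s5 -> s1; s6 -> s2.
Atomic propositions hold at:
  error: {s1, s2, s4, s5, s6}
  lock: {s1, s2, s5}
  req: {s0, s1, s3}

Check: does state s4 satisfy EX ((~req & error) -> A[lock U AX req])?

Sat(~req) = {s2, s4, s5, s6}
Sat(~req & error) = {s2, s4, s5, s6}
Sat(AX req) = {s : every successor in {s0, s1, s3}} = {s1, s2, s5}
A[lock U AX req]: least fixpoint, start Z0 = Sat(AX req) = {s1, s2, s5}, add states in Sat(lock) with every successor in Z. Already a fixed point.
Sat(A[lock U AX req]) = {s1, s2, s5}
Sat((~req & error) -> A[lock U AX req]) = {s0, s1, s2, s3, s5}
Sat(EX ((~req & error) -> A[lock U AX req])) = {s : some successor in {s0, s1, s2, s3, s5}} = {s0, s1, s2, s4, s5, s6}
s4 ∈ Sat(EX ((~req & error) -> A[lock U AX req])) = {s0, s1, s2, s4, s5, s6}, so the formula holds at s4.

Yes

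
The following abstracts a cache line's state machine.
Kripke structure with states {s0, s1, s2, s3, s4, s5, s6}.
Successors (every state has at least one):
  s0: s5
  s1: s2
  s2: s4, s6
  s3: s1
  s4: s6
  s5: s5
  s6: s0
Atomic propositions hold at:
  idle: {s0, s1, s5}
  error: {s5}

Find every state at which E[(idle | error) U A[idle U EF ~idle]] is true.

{s1, s2, s3, s4, s6}

Sat(idle | error) = {s0, s1, s5}
Sat(~idle) = {s2, s3, s4, s6}
EF ~idle: least fixpoint, start Z0 = {s2, s3, s4, s6}, add states with some successor in Z. Z1 = {s1, s2, s3, s4, s6}; fixed.
Sat(EF ~idle) = {s1, s2, s3, s4, s6}
A[idle U EF ~idle]: least fixpoint, start Z0 = Sat(EF ~idle) = {s1, s2, s3, s4, s6}, add states in Sat(idle) with every successor in Z. Already a fixed point.
Sat(A[idle U EF ~idle]) = {s1, s2, s3, s4, s6}
E[(idle | error) U A[idle U EF ~idle]]: least fixpoint, start Z0 = Sat(A[idle U EF ~idle]) = {s1, s2, s3, s4, s6}, add states in Sat(idle | error) with some successor in Z. Already a fixed point.
Sat(E[(idle | error) U A[idle U EF ~idle]]) = {s1, s2, s3, s4, s6}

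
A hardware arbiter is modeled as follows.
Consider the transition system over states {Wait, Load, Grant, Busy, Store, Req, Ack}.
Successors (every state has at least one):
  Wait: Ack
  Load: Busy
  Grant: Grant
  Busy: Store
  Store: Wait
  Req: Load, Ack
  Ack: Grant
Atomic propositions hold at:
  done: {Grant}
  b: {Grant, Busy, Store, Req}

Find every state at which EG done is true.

{Grant}

EG done: greatest fixpoint, start Z0 = {Grant}, keep only states in Sat with some successor in Z. Already a fixed point.
Sat(EG done) = {Grant}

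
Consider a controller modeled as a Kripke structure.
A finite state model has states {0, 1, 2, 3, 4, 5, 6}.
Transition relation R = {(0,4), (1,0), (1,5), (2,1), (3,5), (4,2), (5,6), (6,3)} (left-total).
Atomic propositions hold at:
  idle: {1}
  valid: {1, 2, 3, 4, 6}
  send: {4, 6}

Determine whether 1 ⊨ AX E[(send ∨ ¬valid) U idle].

No

Sat(¬valid) = {0, 5}
Sat(send ∨ ¬valid) = {0, 4, 5, 6}
E[(send ∨ ¬valid) U idle]: least fixpoint, start Z0 = Sat(idle) = {1}, add states in Sat(send ∨ ¬valid) with some successor in Z. Already a fixed point.
Sat(E[(send ∨ ¬valid) U idle]) = {1}
Sat(AX E[(send ∨ ¬valid) U idle]) = {s : every successor in {1}} = {2}
1 ∉ Sat(AX E[(send ∨ ¬valid) U idle]) = {2}, so the formula does not hold at 1.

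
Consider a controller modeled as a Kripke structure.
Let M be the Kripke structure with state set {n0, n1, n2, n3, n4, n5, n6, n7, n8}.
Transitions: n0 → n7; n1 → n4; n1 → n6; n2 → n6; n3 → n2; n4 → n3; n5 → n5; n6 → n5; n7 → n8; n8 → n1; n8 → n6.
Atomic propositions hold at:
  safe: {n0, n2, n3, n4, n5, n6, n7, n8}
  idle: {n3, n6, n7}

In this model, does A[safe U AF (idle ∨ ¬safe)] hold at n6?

Yes

Sat(¬safe) = {n1}
Sat(idle ∨ ¬safe) = {n1, n3, n6, n7}
AF (idle ∨ ¬safe): least fixpoint, start Z0 = {n1, n3, n6, n7}, add states with every successor in Z. Z1 = {n0, n1, n2, n3, n4, n6, n7, n8}; fixed.
Sat(AF (idle ∨ ¬safe)) = {n0, n1, n2, n3, n4, n6, n7, n8}
A[safe U AF (idle ∨ ¬safe)]: least fixpoint, start Z0 = Sat(AF (idle ∨ ¬safe)) = {n0, n1, n2, n3, n4, n6, n7, n8}, add states in Sat(safe) with every successor in Z. Already a fixed point.
Sat(A[safe U AF (idle ∨ ¬safe)]) = {n0, n1, n2, n3, n4, n6, n7, n8}
n6 ∈ Sat(A[safe U AF (idle ∨ ¬safe)]) = {n0, n1, n2, n3, n4, n6, n7, n8}, so the formula holds at n6.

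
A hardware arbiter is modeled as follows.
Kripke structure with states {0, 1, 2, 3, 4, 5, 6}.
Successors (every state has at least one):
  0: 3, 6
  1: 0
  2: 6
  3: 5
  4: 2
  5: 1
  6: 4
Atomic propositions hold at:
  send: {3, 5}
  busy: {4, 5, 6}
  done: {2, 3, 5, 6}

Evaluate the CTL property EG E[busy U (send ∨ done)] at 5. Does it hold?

Sat(send ∨ done) = {2, 3, 5, 6}
E[busy U (send ∨ done)]: least fixpoint, start Z0 = Sat((send ∨ done)) = {2, 3, 5, 6}, add states in Sat(busy) with some successor in Z. Z1 = {2, 3, 4, 5, 6}; fixed.
Sat(E[busy U (send ∨ done)]) = {2, 3, 4, 5, 6}
EG E[busy U (send ∨ done)]: greatest fixpoint, start Z0 = {2, 3, 4, 5, 6}, keep only states in Sat with some successor in Z. Z1 = {2, 3, 4, 6}; Z2 = {2, 4, 6}; fixed.
Sat(EG E[busy U (send ∨ done)]) = {2, 4, 6}
5 ∉ Sat(EG E[busy U (send ∨ done)]) = {2, 4, 6}, so the formula does not hold at 5.

No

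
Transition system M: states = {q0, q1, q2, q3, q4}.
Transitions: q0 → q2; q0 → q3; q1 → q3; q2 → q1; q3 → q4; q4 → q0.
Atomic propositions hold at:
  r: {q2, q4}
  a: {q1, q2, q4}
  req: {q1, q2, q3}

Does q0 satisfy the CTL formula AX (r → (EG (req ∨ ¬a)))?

Sat(¬a) = {q0, q3}
Sat(req ∨ ¬a) = {q0, q1, q2, q3}
EG (req ∨ ¬a): greatest fixpoint, start Z0 = {q0, q1, q2, q3}, keep only states in Sat with some successor in Z. Z1 = {q0, q1, q2}; Z2 = {q0, q2}; Z3 = {q0}; Z4 = ∅; fixed.
Sat(EG (req ∨ ¬a)) = ∅
Sat(r → (EG (req ∨ ¬a))) = {q0, q1, q3}
Sat(AX (r → (EG (req ∨ ¬a)))) = {s : every successor in {q0, q1, q3}} = {q1, q2, q4}
q0 ∉ Sat(AX (r → (EG (req ∨ ¬a)))) = {q1, q2, q4}, so the formula does not hold at q0.

No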